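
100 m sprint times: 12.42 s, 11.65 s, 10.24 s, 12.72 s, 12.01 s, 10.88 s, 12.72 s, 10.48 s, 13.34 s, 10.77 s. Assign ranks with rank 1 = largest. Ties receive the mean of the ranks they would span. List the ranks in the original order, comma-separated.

4, 6, 10, 2.5, 5, 7, 2.5, 9, 1, 8

Sorted (descending): 13.34, 12.72, 12.72, 12.42, 12.01, 11.65, 10.88, 10.77, 10.48, 10.24
The 2 values of 12.72 occupy positions 2–3 → average rank (2+3)/2 = 2.5.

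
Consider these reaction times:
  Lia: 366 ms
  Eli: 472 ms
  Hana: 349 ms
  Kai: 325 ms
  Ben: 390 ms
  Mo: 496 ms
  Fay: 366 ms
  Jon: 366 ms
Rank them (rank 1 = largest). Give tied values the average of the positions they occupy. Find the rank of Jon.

5

Sorted (descending): 496, 472, 390, 366, 366, 366, 349, 325
The 3 values of 366 occupy positions 4–6 → average rank 5.
Jon has value 366 ms → rank 5.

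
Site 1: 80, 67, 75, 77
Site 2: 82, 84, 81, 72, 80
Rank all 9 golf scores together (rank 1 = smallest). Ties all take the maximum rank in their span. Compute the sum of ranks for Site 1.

14

Sorted (ascending): 67, 72, 75, 77, 80, 80, 81, 82, 84
The 2 values of 80 occupy positions 5–6 → each gets rank 6.
Site 1 values → pooled ranks: 80→6, 67→1, 75→3, 77→4
Rank sum = 6 + 1 + 3 + 4 = 14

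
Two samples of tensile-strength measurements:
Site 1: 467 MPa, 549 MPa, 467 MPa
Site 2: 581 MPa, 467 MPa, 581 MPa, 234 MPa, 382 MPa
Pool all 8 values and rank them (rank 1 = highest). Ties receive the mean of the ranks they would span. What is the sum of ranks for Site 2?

23

Sorted (descending): 581, 581, 549, 467, 467, 467, 382, 234
The 2 values of 581 occupy positions 1–2 → average rank (1+2)/2 = 1.5.
The 3 values of 467 occupy positions 4–6 → average rank 5.
Site 2 values → pooled ranks: 581→1.5, 467→5, 581→1.5, 234→8, 382→7
Rank sum = 1.5 + 5 + 1.5 + 8 + 7 = 23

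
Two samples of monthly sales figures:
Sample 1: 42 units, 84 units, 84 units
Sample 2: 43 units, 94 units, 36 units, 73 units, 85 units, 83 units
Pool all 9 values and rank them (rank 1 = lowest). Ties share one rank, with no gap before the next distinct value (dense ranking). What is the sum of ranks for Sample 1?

14

Sorted (ascending): 36, 42, 43, 73, 83, 84, 84, 85, 94
The 2 values of 84 share dense rank 6.
Remaining distinct values take the next consecutive integers.
Sample 1 values → pooled ranks: 42→2, 84→6, 84→6
Rank sum = 2 + 6 + 6 = 14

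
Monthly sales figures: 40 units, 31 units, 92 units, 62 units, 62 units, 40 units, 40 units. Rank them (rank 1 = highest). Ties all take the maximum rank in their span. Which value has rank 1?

Sorted (descending): 92, 62, 62, 40, 40, 40, 31
The 2 values of 62 occupy positions 2–3 → each gets rank 3.
The 3 values of 40 occupy positions 4–6 → each gets rank 6.
Rank 1 → value 92.

92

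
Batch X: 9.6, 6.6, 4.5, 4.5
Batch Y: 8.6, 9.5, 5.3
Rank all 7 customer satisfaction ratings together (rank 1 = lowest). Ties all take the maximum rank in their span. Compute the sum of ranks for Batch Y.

Sorted (ascending): 4.5, 4.5, 5.3, 6.6, 8.6, 9.5, 9.6
The 2 values of 4.5 occupy positions 1–2 → each gets rank 2.
Batch Y values → pooled ranks: 8.6→5, 9.5→6, 5.3→3
Rank sum = 5 + 6 + 3 = 14

14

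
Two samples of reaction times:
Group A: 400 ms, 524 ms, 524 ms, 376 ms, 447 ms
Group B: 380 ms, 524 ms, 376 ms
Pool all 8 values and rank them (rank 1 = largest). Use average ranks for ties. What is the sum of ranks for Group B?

15.5

Sorted (descending): 524, 524, 524, 447, 400, 380, 376, 376
The 3 values of 524 occupy positions 1–3 → average rank 2.
The 2 values of 376 occupy positions 7–8 → average rank (7+8)/2 = 7.5.
Group B values → pooled ranks: 380→6, 524→2, 376→7.5
Rank sum = 6 + 2 + 7.5 = 15.5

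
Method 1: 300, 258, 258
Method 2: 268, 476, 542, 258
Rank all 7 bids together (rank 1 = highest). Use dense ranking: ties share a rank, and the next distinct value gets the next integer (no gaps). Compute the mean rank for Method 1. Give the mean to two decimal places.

4.33

Sorted (descending): 542, 476, 300, 268, 258, 258, 258
The 3 values of 258 share dense rank 5.
Remaining distinct values take the next consecutive integers.
Method 1 values → pooled ranks: 300→3, 258→5, 258→5
Mean rank = (3 + 5 + 5) / 3 = 4.33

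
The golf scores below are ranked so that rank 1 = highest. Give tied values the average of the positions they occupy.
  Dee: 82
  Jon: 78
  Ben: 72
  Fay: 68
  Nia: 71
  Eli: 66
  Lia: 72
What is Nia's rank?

5

Sorted (descending): 82, 78, 72, 72, 71, 68, 66
The 2 values of 72 occupy positions 3–4 → average rank (3+4)/2 = 3.5.
Nia has value 71 → rank 5.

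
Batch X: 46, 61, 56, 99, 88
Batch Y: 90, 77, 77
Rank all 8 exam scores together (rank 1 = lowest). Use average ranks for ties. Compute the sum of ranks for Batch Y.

Sorted (ascending): 46, 56, 61, 77, 77, 88, 90, 99
The 2 values of 77 occupy positions 4–5 → average rank (4+5)/2 = 4.5.
Batch Y values → pooled ranks: 90→7, 77→4.5, 77→4.5
Rank sum = 7 + 4.5 + 4.5 = 16

16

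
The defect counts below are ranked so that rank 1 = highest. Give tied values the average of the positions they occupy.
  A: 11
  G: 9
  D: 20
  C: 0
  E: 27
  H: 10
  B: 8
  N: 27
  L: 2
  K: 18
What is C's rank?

Sorted (descending): 27, 27, 20, 18, 11, 10, 9, 8, 2, 0
The 2 values of 27 occupy positions 1–2 → average rank (1+2)/2 = 1.5.
C has value 0 → rank 10.

10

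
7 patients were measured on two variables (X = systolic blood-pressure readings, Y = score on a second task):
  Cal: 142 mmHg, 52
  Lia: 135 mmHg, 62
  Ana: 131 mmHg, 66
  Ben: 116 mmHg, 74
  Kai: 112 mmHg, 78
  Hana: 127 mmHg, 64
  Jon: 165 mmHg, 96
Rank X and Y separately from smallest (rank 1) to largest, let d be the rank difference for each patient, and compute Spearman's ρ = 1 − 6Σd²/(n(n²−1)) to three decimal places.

Ranks of variable 1: 6, 5, 4, 2, 1, 3, 7
Ranks of variable 2: 1, 2, 4, 5, 6, 3, 7
d = r₁ − r₂: 5, 3, 0, -3, -5, 0, 0
d²: 25, 9, 0, 9, 25, 0, 0; Σd² = 68
ρ = 1 − 6·68/(7·48) = 1 − 408/336 = -0.214

-0.214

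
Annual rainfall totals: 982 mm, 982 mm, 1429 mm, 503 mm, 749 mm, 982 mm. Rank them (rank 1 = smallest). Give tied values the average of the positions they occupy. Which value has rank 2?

749

Sorted (ascending): 503, 749, 982, 982, 982, 1429
The 3 values of 982 occupy positions 3–5 → average rank 4.
Rank 2 → value 749.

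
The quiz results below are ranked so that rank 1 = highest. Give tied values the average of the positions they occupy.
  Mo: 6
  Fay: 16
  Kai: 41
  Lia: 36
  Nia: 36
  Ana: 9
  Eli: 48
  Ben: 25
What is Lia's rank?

Sorted (descending): 48, 41, 36, 36, 25, 16, 9, 6
The 2 values of 36 occupy positions 3–4 → average rank (3+4)/2 = 3.5.
Lia has value 36 → rank 3.5.

3.5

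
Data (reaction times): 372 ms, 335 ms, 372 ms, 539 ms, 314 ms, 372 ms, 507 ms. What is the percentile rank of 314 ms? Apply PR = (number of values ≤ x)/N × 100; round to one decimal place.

N = 7.
Strictly below 314: 0. Equal to 314: 1.
PR = 1/7 × 100 = 14.3

14.3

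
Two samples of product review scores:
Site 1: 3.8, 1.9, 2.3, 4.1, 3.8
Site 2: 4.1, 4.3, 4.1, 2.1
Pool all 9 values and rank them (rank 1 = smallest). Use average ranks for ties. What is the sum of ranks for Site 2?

25

Sorted (ascending): 1.9, 2.1, 2.3, 3.8, 3.8, 4.1, 4.1, 4.1, 4.3
The 2 values of 3.8 occupy positions 4–5 → average rank (4+5)/2 = 4.5.
The 3 values of 4.1 occupy positions 6–8 → average rank 7.
Site 2 values → pooled ranks: 4.1→7, 4.3→9, 4.1→7, 2.1→2
Rank sum = 7 + 9 + 7 + 2 = 25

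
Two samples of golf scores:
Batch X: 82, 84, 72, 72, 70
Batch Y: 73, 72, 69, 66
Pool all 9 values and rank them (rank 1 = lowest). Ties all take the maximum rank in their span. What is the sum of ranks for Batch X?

Sorted (ascending): 66, 69, 70, 72, 72, 72, 73, 82, 84
The 3 values of 72 occupy positions 4–6 → each gets rank 6.
Batch X values → pooled ranks: 82→8, 84→9, 72→6, 72→6, 70→3
Rank sum = 8 + 9 + 6 + 6 + 3 = 32

32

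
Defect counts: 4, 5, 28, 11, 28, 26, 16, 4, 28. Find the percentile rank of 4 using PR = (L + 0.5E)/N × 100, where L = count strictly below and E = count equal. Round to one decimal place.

11.1

N = 9.
Strictly below 4: 0. Equal to 4: 2.
PR = (0 + 0.5·2)/9 × 100 = 11.1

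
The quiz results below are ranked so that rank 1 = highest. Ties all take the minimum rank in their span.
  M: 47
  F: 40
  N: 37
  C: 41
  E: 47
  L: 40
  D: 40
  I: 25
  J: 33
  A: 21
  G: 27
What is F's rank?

4

Sorted (descending): 47, 47, 41, 40, 40, 40, 37, 33, 27, 25, 21
The 2 values of 47 occupy positions 1–2 → each gets rank 1.
The 3 values of 40 occupy positions 4–6 → each gets rank 4.
F has value 40 → rank 4.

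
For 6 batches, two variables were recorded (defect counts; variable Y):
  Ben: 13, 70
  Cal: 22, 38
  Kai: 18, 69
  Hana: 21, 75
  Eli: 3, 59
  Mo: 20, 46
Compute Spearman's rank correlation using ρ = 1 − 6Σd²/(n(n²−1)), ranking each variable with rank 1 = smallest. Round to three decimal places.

Ranks of variable 1: 2, 6, 3, 5, 1, 4
Ranks of variable 2: 5, 1, 4, 6, 3, 2
d = r₁ − r₂: -3, 5, -1, -1, -2, 2
d²: 9, 25, 1, 1, 4, 4; Σd² = 44
ρ = 1 − 6·44/(6·35) = 1 − 264/210 = -0.257

-0.257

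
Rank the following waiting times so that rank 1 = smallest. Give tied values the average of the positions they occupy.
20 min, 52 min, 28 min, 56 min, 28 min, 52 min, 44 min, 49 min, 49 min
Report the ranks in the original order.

Sorted (ascending): 20, 28, 28, 44, 49, 49, 52, 52, 56
The 2 values of 28 occupy positions 2–3 → average rank (2+3)/2 = 2.5.
The 2 values of 49 occupy positions 5–6 → average rank (5+6)/2 = 5.5.
The 2 values of 52 occupy positions 7–8 → average rank (7+8)/2 = 7.5.

1, 7.5, 2.5, 9, 2.5, 7.5, 4, 5.5, 5.5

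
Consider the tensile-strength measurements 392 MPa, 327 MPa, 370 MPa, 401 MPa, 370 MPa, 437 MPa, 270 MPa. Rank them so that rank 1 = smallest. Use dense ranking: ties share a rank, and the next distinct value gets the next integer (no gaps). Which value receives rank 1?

270

Sorted (ascending): 270, 327, 370, 370, 392, 401, 437
The 2 values of 370 share dense rank 3.
Remaining distinct values take the next consecutive integers.
Rank 1 → value 270.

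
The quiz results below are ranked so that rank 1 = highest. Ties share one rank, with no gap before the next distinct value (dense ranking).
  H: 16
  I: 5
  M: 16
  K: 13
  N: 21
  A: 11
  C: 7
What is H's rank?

2

Sorted (descending): 21, 16, 16, 13, 11, 7, 5
The 2 values of 16 share dense rank 2.
Remaining distinct values take the next consecutive integers.
H has value 16 → rank 2.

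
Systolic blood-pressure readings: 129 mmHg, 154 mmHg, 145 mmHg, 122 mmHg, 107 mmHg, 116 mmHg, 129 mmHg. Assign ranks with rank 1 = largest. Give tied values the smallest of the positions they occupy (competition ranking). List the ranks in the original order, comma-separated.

Sorted (descending): 154, 145, 129, 129, 122, 116, 107
The 2 values of 129 occupy positions 3–4 → each gets rank 3.

3, 1, 2, 5, 7, 6, 3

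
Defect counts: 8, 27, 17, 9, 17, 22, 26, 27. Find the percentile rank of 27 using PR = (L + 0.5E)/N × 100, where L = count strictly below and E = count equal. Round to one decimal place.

N = 8.
Strictly below 27: 6. Equal to 27: 2.
PR = (6 + 0.5·2)/8 × 100 = 87.5

87.5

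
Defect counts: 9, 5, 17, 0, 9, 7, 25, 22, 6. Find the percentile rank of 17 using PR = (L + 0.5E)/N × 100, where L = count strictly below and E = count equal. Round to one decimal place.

72.2

N = 9.
Strictly below 17: 6. Equal to 17: 1.
PR = (6 + 0.5·1)/9 × 100 = 72.2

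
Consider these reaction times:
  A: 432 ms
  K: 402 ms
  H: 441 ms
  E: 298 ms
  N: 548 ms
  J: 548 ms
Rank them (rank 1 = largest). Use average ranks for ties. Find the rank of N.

Sorted (descending): 548, 548, 441, 432, 402, 298
The 2 values of 548 occupy positions 1–2 → average rank (1+2)/2 = 1.5.
N has value 548 ms → rank 1.5.

1.5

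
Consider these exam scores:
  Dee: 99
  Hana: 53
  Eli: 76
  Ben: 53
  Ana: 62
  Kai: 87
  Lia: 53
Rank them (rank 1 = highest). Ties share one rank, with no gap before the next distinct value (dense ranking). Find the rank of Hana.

Sorted (descending): 99, 87, 76, 62, 53, 53, 53
The 3 values of 53 share dense rank 5.
Remaining distinct values take the next consecutive integers.
Hana has value 53 → rank 5.

5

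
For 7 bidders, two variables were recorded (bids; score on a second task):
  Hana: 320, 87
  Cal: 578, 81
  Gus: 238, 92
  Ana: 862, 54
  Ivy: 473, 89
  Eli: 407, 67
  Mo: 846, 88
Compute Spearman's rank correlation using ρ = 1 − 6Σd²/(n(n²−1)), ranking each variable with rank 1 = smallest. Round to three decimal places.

-0.536

Ranks of variable 1: 2, 5, 1, 7, 4, 3, 6
Ranks of variable 2: 4, 3, 7, 1, 6, 2, 5
d = r₁ − r₂: -2, 2, -6, 6, -2, 1, 1
d²: 4, 4, 36, 36, 4, 1, 1; Σd² = 86
ρ = 1 − 6·86/(7·48) = 1 − 516/336 = -0.536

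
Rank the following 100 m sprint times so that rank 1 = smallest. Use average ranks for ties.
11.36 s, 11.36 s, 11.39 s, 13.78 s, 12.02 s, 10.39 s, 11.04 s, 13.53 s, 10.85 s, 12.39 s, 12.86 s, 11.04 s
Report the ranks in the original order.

5.5, 5.5, 7, 12, 8, 1, 3.5, 11, 2, 9, 10, 3.5

Sorted (ascending): 10.39, 10.85, 11.04, 11.04, 11.36, 11.36, 11.39, 12.02, 12.39, 12.86, 13.53, 13.78
The 2 values of 11.04 occupy positions 3–4 → average rank (3+4)/2 = 3.5.
The 2 values of 11.36 occupy positions 5–6 → average rank (5+6)/2 = 5.5.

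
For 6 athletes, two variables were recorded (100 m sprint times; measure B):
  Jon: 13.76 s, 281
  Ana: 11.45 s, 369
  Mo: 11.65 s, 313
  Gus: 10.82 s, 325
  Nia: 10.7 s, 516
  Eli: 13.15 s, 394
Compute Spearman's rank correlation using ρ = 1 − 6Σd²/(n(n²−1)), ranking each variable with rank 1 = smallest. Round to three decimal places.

Ranks of variable 1: 6, 3, 4, 2, 1, 5
Ranks of variable 2: 1, 4, 2, 3, 6, 5
d = r₁ − r₂: 5, -1, 2, -1, -5, 0
d²: 25, 1, 4, 1, 25, 0; Σd² = 56
ρ = 1 − 6·56/(6·35) = 1 − 336/210 = -0.600

-0.600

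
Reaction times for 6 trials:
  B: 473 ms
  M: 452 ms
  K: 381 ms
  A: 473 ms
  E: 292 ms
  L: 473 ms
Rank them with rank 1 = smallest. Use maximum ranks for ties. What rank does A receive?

Sorted (ascending): 292, 381, 452, 473, 473, 473
The 3 values of 473 occupy positions 4–6 → each gets rank 6.
A has value 473 ms → rank 6.

6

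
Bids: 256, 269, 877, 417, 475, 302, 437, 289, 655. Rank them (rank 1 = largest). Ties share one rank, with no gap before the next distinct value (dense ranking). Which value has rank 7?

Sorted (descending): 877, 655, 475, 437, 417, 302, 289, 269, 256
No ties — each value takes its position as its rank.
Rank 7 → value 289.

289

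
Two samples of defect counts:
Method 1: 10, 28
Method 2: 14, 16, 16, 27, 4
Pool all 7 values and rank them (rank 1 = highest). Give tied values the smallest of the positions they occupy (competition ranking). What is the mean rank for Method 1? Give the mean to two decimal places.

Sorted (descending): 28, 27, 16, 16, 14, 10, 4
The 2 values of 16 occupy positions 3–4 → each gets rank 3.
Method 1 values → pooled ranks: 10→6, 28→1
Mean rank = (6 + 1) / 2 = 3.50

3.50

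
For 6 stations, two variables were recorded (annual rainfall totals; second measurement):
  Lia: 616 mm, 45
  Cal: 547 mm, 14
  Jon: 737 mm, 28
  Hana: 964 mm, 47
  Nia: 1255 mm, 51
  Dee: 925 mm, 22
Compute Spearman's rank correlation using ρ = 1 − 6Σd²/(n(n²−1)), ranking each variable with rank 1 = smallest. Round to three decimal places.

0.771

Ranks of variable 1: 2, 1, 3, 5, 6, 4
Ranks of variable 2: 4, 1, 3, 5, 6, 2
d = r₁ − r₂: -2, 0, 0, 0, 0, 2
d²: 4, 0, 0, 0, 0, 4; Σd² = 8
ρ = 1 − 6·8/(6·35) = 1 − 48/210 = 0.771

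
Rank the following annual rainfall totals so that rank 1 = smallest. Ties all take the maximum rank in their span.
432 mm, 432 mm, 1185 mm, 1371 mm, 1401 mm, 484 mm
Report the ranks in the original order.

Sorted (ascending): 432, 432, 484, 1185, 1371, 1401
The 2 values of 432 occupy positions 1–2 → each gets rank 2.

2, 2, 4, 5, 6, 3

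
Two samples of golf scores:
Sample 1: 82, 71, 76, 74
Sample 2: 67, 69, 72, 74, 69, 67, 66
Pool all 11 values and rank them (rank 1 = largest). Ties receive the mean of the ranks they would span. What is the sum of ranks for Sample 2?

Sorted (descending): 82, 76, 74, 74, 72, 71, 69, 69, 67, 67, 66
The 2 values of 74 occupy positions 3–4 → average rank (3+4)/2 = 3.5.
The 2 values of 69 occupy positions 7–8 → average rank (7+8)/2 = 7.5.
The 2 values of 67 occupy positions 9–10 → average rank (9+10)/2 = 9.5.
Sample 2 values → pooled ranks: 67→9.5, 69→7.5, 72→5, 74→3.5, 69→7.5, 67→9.5, 66→11
Rank sum = 9.5 + 7.5 + 5 + 3.5 + 7.5 + 9.5 + 11 = 53.5

53.5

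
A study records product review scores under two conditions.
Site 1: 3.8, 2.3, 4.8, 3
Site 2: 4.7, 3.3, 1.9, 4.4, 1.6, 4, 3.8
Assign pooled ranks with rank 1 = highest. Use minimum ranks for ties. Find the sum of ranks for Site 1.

23

Sorted (descending): 4.8, 4.7, 4.4, 4, 3.8, 3.8, 3.3, 3, 2.3, 1.9, 1.6
The 2 values of 3.8 occupy positions 5–6 → each gets rank 5.
Site 1 values → pooled ranks: 3.8→5, 2.3→9, 4.8→1, 3→8
Rank sum = 5 + 9 + 1 + 8 = 23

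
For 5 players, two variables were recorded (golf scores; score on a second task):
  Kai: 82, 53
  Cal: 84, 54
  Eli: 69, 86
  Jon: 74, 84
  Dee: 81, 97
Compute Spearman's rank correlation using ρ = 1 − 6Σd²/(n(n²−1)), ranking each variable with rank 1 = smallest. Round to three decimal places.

-0.600

Ranks of variable 1: 4, 5, 1, 2, 3
Ranks of variable 2: 1, 2, 4, 3, 5
d = r₁ − r₂: 3, 3, -3, -1, -2
d²: 9, 9, 9, 1, 4; Σd² = 32
ρ = 1 − 6·32/(5·24) = 1 − 192/120 = -0.600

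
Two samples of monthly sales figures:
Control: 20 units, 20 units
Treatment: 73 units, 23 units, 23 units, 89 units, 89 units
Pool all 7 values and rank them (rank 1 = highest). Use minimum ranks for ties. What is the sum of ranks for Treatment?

13

Sorted (descending): 89, 89, 73, 23, 23, 20, 20
The 2 values of 89 occupy positions 1–2 → each gets rank 1.
The 2 values of 23 occupy positions 4–5 → each gets rank 4.
The 2 values of 20 occupy positions 6–7 → each gets rank 6.
Treatment values → pooled ranks: 73→3, 23→4, 23→4, 89→1, 89→1
Rank sum = 3 + 4 + 4 + 1 + 1 = 13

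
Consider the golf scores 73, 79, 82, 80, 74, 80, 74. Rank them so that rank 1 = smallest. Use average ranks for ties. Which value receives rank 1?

Sorted (ascending): 73, 74, 74, 79, 80, 80, 82
The 2 values of 74 occupy positions 2–3 → average rank (2+3)/2 = 2.5.
The 2 values of 80 occupy positions 5–6 → average rank (5+6)/2 = 5.5.
Rank 1 → value 73.

73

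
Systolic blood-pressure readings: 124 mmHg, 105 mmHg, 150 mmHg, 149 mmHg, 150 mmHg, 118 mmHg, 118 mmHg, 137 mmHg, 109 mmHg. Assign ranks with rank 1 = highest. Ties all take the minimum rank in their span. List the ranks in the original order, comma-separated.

Sorted (descending): 150, 150, 149, 137, 124, 118, 118, 109, 105
The 2 values of 150 occupy positions 1–2 → each gets rank 1.
The 2 values of 118 occupy positions 6–7 → each gets rank 6.

5, 9, 1, 3, 1, 6, 6, 4, 8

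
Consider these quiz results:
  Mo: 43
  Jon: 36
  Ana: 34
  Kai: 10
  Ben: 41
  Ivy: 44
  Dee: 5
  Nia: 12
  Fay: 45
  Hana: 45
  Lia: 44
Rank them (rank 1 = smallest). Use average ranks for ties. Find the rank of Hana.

10.5

Sorted (ascending): 5, 10, 12, 34, 36, 41, 43, 44, 44, 45, 45
The 2 values of 44 occupy positions 8–9 → average rank (8+9)/2 = 8.5.
The 2 values of 45 occupy positions 10–11 → average rank (10+11)/2 = 10.5.
Hana has value 45 → rank 10.5.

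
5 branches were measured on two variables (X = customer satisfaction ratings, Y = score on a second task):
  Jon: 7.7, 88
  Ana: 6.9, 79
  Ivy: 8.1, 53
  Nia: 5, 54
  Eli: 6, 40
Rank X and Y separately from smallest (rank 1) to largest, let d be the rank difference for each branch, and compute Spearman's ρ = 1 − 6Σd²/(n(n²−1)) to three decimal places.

Ranks of variable 1: 4, 3, 5, 1, 2
Ranks of variable 2: 5, 4, 2, 3, 1
d = r₁ − r₂: -1, -1, 3, -2, 1
d²: 1, 1, 9, 4, 1; Σd² = 16
ρ = 1 − 6·16/(5·24) = 1 − 96/120 = 0.200

0.200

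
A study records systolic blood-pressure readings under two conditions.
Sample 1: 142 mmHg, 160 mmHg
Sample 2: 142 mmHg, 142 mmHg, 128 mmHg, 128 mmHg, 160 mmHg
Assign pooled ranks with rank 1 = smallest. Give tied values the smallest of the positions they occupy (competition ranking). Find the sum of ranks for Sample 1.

Sorted (ascending): 128, 128, 142, 142, 142, 160, 160
The 2 values of 128 occupy positions 1–2 → each gets rank 1.
The 3 values of 142 occupy positions 3–5 → each gets rank 3.
The 2 values of 160 occupy positions 6–7 → each gets rank 6.
Sample 1 values → pooled ranks: 142→3, 160→6
Rank sum = 3 + 6 = 9

9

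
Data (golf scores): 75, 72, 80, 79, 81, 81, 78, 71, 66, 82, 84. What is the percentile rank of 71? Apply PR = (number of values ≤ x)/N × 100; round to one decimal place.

18.2

N = 11.
Strictly below 71: 1. Equal to 71: 1.
PR = 2/11 × 100 = 18.2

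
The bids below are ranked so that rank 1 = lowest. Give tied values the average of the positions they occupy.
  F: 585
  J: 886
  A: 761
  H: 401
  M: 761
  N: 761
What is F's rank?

Sorted (ascending): 401, 585, 761, 761, 761, 886
The 3 values of 761 occupy positions 3–5 → average rank 4.
F has value 585 → rank 2.

2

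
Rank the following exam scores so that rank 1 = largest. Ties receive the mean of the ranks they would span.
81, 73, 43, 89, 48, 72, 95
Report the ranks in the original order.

3, 4, 7, 2, 6, 5, 1

Sorted (descending): 95, 89, 81, 73, 72, 48, 43
No ties — each value takes its position as its rank.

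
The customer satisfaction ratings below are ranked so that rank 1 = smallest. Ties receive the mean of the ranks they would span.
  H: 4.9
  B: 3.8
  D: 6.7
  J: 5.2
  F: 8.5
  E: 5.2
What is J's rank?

3.5

Sorted (ascending): 3.8, 4.9, 5.2, 5.2, 6.7, 8.5
The 2 values of 5.2 occupy positions 3–4 → average rank (3+4)/2 = 3.5.
J has value 5.2 → rank 3.5.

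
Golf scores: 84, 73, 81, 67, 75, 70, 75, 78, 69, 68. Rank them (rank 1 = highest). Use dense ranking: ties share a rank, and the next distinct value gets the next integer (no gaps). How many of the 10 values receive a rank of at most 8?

9

Sorted (descending): 84, 81, 78, 75, 75, 73, 70, 69, 68, 67
The 2 values of 75 share dense rank 4.
Remaining distinct values take the next consecutive integers.
Ranks ≤ 8: {1, 2, 3, 4, 4, 5, 6, 7, 8} → 9 values.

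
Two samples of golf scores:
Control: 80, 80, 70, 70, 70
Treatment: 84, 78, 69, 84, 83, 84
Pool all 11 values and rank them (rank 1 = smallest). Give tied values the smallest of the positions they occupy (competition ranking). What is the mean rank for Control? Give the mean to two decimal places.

Sorted (ascending): 69, 70, 70, 70, 78, 80, 80, 83, 84, 84, 84
The 3 values of 70 occupy positions 2–4 → each gets rank 2.
The 2 values of 80 occupy positions 6–7 → each gets rank 6.
The 3 values of 84 occupy positions 9–11 → each gets rank 9.
Control values → pooled ranks: 80→6, 80→6, 70→2, 70→2, 70→2
Mean rank = (6 + 6 + 2 + 2 + 2) / 5 = 3.60

3.60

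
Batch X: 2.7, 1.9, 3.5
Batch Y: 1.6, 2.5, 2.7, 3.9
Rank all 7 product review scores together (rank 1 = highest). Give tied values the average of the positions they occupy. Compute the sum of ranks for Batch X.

11.5

Sorted (descending): 3.9, 3.5, 2.7, 2.7, 2.5, 1.9, 1.6
The 2 values of 2.7 occupy positions 3–4 → average rank (3+4)/2 = 3.5.
Batch X values → pooled ranks: 2.7→3.5, 1.9→6, 3.5→2
Rank sum = 3.5 + 6 + 2 = 11.5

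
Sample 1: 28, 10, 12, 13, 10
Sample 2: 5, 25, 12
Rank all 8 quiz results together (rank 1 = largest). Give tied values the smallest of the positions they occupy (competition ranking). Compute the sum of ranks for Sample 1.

20

Sorted (descending): 28, 25, 13, 12, 12, 10, 10, 5
The 2 values of 12 occupy positions 4–5 → each gets rank 4.
The 2 values of 10 occupy positions 6–7 → each gets rank 6.
Sample 1 values → pooled ranks: 28→1, 10→6, 12→4, 13→3, 10→6
Rank sum = 1 + 6 + 4 + 3 + 6 = 20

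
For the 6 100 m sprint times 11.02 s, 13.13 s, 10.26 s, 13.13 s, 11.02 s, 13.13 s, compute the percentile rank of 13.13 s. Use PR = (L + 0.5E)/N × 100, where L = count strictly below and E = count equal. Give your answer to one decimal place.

75.0

N = 6.
Strictly below 13.13: 3. Equal to 13.13: 3.
PR = (3 + 0.5·3)/6 × 100 = 75.0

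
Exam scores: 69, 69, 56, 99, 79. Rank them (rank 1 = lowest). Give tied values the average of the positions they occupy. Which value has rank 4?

79

Sorted (ascending): 56, 69, 69, 79, 99
The 2 values of 69 occupy positions 2–3 → average rank (2+3)/2 = 2.5.
Rank 4 → value 79.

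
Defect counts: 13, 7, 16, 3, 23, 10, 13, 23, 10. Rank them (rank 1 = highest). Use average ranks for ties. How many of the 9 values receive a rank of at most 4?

3

Sorted (descending): 23, 23, 16, 13, 13, 10, 10, 7, 3
The 2 values of 23 occupy positions 1–2 → average rank (1+2)/2 = 1.5.
The 2 values of 13 occupy positions 4–5 → average rank (4+5)/2 = 4.5.
The 2 values of 10 occupy positions 6–7 → average rank (6+7)/2 = 6.5.
Ranks ≤ 4: {1.5, 1.5, 3} → 3 values.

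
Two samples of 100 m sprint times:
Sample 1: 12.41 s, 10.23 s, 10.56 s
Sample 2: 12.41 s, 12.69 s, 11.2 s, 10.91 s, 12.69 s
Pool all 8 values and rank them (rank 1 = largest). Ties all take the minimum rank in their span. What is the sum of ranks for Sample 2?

16

Sorted (descending): 12.69, 12.69, 12.41, 12.41, 11.2, 10.91, 10.56, 10.23
The 2 values of 12.69 occupy positions 1–2 → each gets rank 1.
The 2 values of 12.41 occupy positions 3–4 → each gets rank 3.
Sample 2 values → pooled ranks: 12.41→3, 12.69→1, 11.2→5, 10.91→6, 12.69→1
Rank sum = 3 + 1 + 5 + 6 + 1 = 16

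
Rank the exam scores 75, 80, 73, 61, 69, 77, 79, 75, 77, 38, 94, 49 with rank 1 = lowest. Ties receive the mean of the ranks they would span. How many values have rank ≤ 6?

Sorted (ascending): 38, 49, 61, 69, 73, 75, 75, 77, 77, 79, 80, 94
The 2 values of 75 occupy positions 6–7 → average rank (6+7)/2 = 6.5.
The 2 values of 77 occupy positions 8–9 → average rank (8+9)/2 = 8.5.
Ranks ≤ 6: {1, 2, 3, 4, 5} → 5 values.

5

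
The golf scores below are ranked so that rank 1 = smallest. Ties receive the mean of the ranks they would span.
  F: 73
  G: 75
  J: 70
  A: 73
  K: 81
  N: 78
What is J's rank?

1

Sorted (ascending): 70, 73, 73, 75, 78, 81
The 2 values of 73 occupy positions 2–3 → average rank (2+3)/2 = 2.5.
J has value 70 → rank 1.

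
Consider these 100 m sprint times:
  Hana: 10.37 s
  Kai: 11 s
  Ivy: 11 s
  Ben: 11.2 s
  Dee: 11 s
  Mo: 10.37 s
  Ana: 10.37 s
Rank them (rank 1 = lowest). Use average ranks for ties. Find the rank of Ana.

Sorted (ascending): 10.37, 10.37, 10.37, 11, 11, 11, 11.2
The 3 values of 10.37 occupy positions 1–3 → average rank 2.
The 3 values of 11 occupy positions 4–6 → average rank 5.
Ana has value 10.37 s → rank 2.

2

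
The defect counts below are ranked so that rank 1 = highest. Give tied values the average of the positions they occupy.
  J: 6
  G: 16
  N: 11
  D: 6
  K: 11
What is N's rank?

2.5

Sorted (descending): 16, 11, 11, 6, 6
The 2 values of 11 occupy positions 2–3 → average rank (2+3)/2 = 2.5.
The 2 values of 6 occupy positions 4–5 → average rank (4+5)/2 = 4.5.
N has value 11 → rank 2.5.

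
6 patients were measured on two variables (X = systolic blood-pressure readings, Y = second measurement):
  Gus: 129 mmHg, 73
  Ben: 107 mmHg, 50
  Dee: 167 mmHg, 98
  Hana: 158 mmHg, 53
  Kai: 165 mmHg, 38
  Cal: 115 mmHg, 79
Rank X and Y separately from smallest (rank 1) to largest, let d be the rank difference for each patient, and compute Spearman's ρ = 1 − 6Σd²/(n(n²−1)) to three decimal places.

Ranks of variable 1: 3, 1, 6, 4, 5, 2
Ranks of variable 2: 4, 2, 6, 3, 1, 5
d = r₁ − r₂: -1, -1, 0, 1, 4, -3
d²: 1, 1, 0, 1, 16, 9; Σd² = 28
ρ = 1 − 6·28/(6·35) = 1 − 168/210 = 0.200

0.200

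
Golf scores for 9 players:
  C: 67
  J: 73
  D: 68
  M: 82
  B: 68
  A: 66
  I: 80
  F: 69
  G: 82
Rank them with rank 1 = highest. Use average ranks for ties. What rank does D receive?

6.5

Sorted (descending): 82, 82, 80, 73, 69, 68, 68, 67, 66
The 2 values of 82 occupy positions 1–2 → average rank (1+2)/2 = 1.5.
The 2 values of 68 occupy positions 6–7 → average rank (6+7)/2 = 6.5.
D has value 68 → rank 6.5.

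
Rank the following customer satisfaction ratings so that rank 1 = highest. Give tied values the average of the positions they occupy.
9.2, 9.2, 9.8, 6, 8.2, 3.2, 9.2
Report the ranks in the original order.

3, 3, 1, 6, 5, 7, 3

Sorted (descending): 9.8, 9.2, 9.2, 9.2, 8.2, 6, 3.2
The 3 values of 9.2 occupy positions 2–4 → average rank 3.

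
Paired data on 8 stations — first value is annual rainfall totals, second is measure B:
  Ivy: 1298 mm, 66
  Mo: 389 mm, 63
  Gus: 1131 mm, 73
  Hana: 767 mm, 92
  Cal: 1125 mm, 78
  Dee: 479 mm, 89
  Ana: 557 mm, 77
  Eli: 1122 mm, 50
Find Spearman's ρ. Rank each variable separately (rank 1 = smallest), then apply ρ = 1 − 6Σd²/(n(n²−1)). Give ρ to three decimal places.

-0.143

Ranks of variable 1: 8, 1, 7, 4, 6, 2, 3, 5
Ranks of variable 2: 3, 2, 4, 8, 6, 7, 5, 1
d = r₁ − r₂: 5, -1, 3, -4, 0, -5, -2, 4
d²: 25, 1, 9, 16, 0, 25, 4, 16; Σd² = 96
ρ = 1 − 6·96/(8·63) = 1 − 576/504 = -0.143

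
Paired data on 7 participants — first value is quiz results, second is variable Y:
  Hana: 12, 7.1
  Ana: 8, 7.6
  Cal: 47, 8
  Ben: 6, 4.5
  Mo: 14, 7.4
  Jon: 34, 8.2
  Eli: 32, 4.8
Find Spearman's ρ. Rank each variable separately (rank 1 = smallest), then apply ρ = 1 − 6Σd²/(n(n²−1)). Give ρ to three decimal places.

0.643

Ranks of variable 1: 3, 2, 7, 1, 4, 6, 5
Ranks of variable 2: 3, 5, 6, 1, 4, 7, 2
d = r₁ − r₂: 0, -3, 1, 0, 0, -1, 3
d²: 0, 9, 1, 0, 0, 1, 9; Σd² = 20
ρ = 1 − 6·20/(7·48) = 1 − 120/336 = 0.643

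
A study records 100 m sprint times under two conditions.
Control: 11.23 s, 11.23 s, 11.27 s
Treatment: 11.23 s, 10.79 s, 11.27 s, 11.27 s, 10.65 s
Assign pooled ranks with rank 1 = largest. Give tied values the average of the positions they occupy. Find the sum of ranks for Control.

Sorted (descending): 11.27, 11.27, 11.27, 11.23, 11.23, 11.23, 10.79, 10.65
The 3 values of 11.27 occupy positions 1–3 → average rank 2.
The 3 values of 11.23 occupy positions 4–6 → average rank 5.
Control values → pooled ranks: 11.23→5, 11.23→5, 11.27→2
Rank sum = 5 + 5 + 2 = 12

12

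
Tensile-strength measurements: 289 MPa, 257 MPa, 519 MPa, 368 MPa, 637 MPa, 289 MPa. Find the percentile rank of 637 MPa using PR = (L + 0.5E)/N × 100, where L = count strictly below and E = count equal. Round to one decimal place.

91.7

N = 6.
Strictly below 637: 5. Equal to 637: 1.
PR = (5 + 0.5·1)/6 × 100 = 91.7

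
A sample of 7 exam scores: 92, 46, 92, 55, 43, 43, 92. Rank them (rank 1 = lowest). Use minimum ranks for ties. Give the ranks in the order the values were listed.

Sorted (ascending): 43, 43, 46, 55, 92, 92, 92
The 2 values of 43 occupy positions 1–2 → each gets rank 1.
The 3 values of 92 occupy positions 5–7 → each gets rank 5.

5, 3, 5, 4, 1, 1, 5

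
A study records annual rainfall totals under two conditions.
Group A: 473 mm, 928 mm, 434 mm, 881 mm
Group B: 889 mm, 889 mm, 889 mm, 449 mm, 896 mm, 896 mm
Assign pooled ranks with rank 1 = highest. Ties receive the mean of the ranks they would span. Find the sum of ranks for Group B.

29

Sorted (descending): 928, 896, 896, 889, 889, 889, 881, 473, 449, 434
The 2 values of 896 occupy positions 2–3 → average rank (2+3)/2 = 2.5.
The 3 values of 889 occupy positions 4–6 → average rank 5.
Group B values → pooled ranks: 889→5, 889→5, 889→5, 449→9, 896→2.5, 896→2.5
Rank sum = 5 + 5 + 5 + 9 + 2.5 + 2.5 = 29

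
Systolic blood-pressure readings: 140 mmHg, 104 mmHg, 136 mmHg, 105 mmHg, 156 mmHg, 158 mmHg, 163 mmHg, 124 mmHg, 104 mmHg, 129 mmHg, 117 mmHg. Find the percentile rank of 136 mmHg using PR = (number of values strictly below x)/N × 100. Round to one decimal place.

54.5

N = 11.
Strictly below 136: 6. Equal to 136: 1.
PR = 6/11 × 100 = 54.5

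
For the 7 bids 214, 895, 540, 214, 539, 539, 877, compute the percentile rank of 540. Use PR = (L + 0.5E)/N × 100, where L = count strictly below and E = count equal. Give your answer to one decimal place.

N = 7.
Strictly below 540: 4. Equal to 540: 1.
PR = (4 + 0.5·1)/7 × 100 = 64.3

64.3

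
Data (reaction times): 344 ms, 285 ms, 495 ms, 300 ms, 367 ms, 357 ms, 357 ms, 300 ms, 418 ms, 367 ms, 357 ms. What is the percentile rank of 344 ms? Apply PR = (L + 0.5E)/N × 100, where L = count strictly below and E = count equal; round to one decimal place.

N = 11.
Strictly below 344: 3. Equal to 344: 1.
PR = (3 + 0.5·1)/11 × 100 = 31.8

31.8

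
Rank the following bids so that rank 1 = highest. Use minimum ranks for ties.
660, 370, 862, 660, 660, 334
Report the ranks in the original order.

2, 5, 1, 2, 2, 6

Sorted (descending): 862, 660, 660, 660, 370, 334
The 3 values of 660 occupy positions 2–4 → each gets rank 2.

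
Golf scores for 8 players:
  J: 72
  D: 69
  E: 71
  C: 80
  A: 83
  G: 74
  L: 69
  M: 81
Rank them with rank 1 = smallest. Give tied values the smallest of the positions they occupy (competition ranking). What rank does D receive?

1

Sorted (ascending): 69, 69, 71, 72, 74, 80, 81, 83
The 2 values of 69 occupy positions 1–2 → each gets rank 1.
D has value 69 → rank 1.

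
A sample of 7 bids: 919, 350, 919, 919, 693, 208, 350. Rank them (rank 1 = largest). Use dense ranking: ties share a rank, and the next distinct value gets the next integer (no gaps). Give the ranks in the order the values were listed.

Sorted (descending): 919, 919, 919, 693, 350, 350, 208
The 3 values of 919 share dense rank 1.
The 2 values of 350 share dense rank 3.
Remaining distinct values take the next consecutive integers.

1, 3, 1, 1, 2, 4, 3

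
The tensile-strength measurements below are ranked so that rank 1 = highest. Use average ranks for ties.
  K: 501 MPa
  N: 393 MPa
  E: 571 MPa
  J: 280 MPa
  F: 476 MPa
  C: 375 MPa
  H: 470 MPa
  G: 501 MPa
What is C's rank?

Sorted (descending): 571, 501, 501, 476, 470, 393, 375, 280
The 2 values of 501 occupy positions 2–3 → average rank (2+3)/2 = 2.5.
C has value 375 MPa → rank 7.

7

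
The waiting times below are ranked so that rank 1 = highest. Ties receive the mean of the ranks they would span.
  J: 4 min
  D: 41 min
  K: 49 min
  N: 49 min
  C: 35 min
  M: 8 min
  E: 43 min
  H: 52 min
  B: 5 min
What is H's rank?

1

Sorted (descending): 52, 49, 49, 43, 41, 35, 8, 5, 4
The 2 values of 49 occupy positions 2–3 → average rank (2+3)/2 = 2.5.
H has value 52 min → rank 1.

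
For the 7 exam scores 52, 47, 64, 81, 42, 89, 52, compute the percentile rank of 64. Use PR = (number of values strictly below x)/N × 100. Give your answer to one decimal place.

57.1

N = 7.
Strictly below 64: 4. Equal to 64: 1.
PR = 4/7 × 100 = 57.1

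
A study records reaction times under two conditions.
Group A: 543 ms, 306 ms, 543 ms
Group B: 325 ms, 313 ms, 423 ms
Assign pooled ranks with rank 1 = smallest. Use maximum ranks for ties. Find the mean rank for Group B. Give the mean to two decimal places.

Sorted (ascending): 306, 313, 325, 423, 543, 543
The 2 values of 543 occupy positions 5–6 → each gets rank 6.
Group B values → pooled ranks: 325→3, 313→2, 423→4
Mean rank = (3 + 2 + 4) / 3 = 3.00

3.00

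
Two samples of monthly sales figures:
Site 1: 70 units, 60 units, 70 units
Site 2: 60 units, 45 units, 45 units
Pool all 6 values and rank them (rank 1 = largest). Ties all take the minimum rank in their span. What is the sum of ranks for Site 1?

5

Sorted (descending): 70, 70, 60, 60, 45, 45
The 2 values of 70 occupy positions 1–2 → each gets rank 1.
The 2 values of 60 occupy positions 3–4 → each gets rank 3.
The 2 values of 45 occupy positions 5–6 → each gets rank 5.
Site 1 values → pooled ranks: 70→1, 60→3, 70→1
Rank sum = 1 + 3 + 1 = 5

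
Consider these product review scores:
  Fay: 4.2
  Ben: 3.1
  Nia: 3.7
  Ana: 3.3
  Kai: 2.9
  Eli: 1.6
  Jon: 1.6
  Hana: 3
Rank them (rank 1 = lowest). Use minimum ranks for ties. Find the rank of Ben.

5

Sorted (ascending): 1.6, 1.6, 2.9, 3, 3.1, 3.3, 3.7, 4.2
The 2 values of 1.6 occupy positions 1–2 → each gets rank 1.
Ben has value 3.1 → rank 5.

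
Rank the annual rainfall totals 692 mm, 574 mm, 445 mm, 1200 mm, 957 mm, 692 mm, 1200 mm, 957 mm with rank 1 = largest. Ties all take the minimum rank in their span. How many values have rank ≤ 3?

4

Sorted (descending): 1200, 1200, 957, 957, 692, 692, 574, 445
The 2 values of 1200 occupy positions 1–2 → each gets rank 1.
The 2 values of 957 occupy positions 3–4 → each gets rank 3.
The 2 values of 692 occupy positions 5–6 → each gets rank 5.
Ranks ≤ 3: {1, 1, 3, 3} → 4 values.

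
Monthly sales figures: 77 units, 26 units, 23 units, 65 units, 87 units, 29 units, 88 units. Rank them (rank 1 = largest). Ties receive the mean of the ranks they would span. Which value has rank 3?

Sorted (descending): 88, 87, 77, 65, 29, 26, 23
No ties — each value takes its position as its rank.
Rank 3 → value 77.

77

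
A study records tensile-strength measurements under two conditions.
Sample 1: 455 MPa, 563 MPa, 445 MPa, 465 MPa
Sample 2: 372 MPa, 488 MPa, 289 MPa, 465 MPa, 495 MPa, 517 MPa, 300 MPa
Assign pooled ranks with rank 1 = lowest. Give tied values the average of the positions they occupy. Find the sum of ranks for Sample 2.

Sorted (ascending): 289, 300, 372, 445, 455, 465, 465, 488, 495, 517, 563
The 2 values of 465 occupy positions 6–7 → average rank (6+7)/2 = 6.5.
Sample 2 values → pooled ranks: 372→3, 488→8, 289→1, 465→6.5, 495→9, 517→10, 300→2
Rank sum = 3 + 8 + 1 + 6.5 + 9 + 10 + 2 = 39.5

39.5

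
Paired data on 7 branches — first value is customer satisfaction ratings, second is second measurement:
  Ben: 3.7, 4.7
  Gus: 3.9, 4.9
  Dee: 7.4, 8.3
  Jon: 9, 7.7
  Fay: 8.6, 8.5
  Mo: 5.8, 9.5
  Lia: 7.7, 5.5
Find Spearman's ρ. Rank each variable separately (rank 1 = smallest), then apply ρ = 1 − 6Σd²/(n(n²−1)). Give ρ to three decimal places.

0.464

Ranks of variable 1: 1, 2, 4, 7, 6, 3, 5
Ranks of variable 2: 1, 2, 5, 4, 6, 7, 3
d = r₁ − r₂: 0, 0, -1, 3, 0, -4, 2
d²: 0, 0, 1, 9, 0, 16, 4; Σd² = 30
ρ = 1 − 6·30/(7·48) = 1 − 180/336 = 0.464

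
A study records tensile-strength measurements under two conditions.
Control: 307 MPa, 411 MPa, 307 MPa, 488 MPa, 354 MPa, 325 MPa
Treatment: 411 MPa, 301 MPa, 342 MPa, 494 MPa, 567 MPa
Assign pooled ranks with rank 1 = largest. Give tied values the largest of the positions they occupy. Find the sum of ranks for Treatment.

26

Sorted (descending): 567, 494, 488, 411, 411, 354, 342, 325, 307, 307, 301
The 2 values of 411 occupy positions 4–5 → each gets rank 5.
The 2 values of 307 occupy positions 9–10 → each gets rank 10.
Treatment values → pooled ranks: 411→5, 301→11, 342→7, 494→2, 567→1
Rank sum = 5 + 11 + 7 + 2 + 1 = 26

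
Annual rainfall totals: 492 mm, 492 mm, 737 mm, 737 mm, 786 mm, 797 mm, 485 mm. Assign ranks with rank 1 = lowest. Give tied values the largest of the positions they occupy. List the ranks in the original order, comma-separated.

3, 3, 5, 5, 6, 7, 1

Sorted (ascending): 485, 492, 492, 737, 737, 786, 797
The 2 values of 492 occupy positions 2–3 → each gets rank 3.
The 2 values of 737 occupy positions 4–5 → each gets rank 5.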